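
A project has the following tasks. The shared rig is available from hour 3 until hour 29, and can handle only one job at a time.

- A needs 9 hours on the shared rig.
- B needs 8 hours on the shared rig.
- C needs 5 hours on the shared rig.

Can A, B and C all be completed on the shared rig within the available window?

The shared rig window is 29 − 3 = 26 hours.
Running back to back, the jobs need 9 + 8 + 5 = 22 hours on the shared rig.
Since 22 ≤ 26, they fit within the window.

Yes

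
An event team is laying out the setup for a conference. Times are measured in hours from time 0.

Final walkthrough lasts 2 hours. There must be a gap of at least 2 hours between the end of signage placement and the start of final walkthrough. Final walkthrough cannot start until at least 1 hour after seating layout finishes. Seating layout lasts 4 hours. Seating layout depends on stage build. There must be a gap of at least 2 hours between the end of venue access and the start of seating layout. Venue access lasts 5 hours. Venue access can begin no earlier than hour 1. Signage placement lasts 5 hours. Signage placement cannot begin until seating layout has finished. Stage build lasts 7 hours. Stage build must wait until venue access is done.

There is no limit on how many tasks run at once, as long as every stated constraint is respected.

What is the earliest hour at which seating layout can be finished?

Venue access waits on its own release at hour 1, so it starts at hour 1 and finishes at 1 + 5 = hour 6.
Stage build cannot begin until venue access (finishes hour 6). It runs from hour 6 to 6 + 7 = hour 13.
Seating layout cannot start until stage build (finishes hour 13); venue access (finishes hour 6, plus 2-hour gap → hour 8). The controlling bound is hour 13, so seating layout finishes at 13 + 4 = hour 17.

17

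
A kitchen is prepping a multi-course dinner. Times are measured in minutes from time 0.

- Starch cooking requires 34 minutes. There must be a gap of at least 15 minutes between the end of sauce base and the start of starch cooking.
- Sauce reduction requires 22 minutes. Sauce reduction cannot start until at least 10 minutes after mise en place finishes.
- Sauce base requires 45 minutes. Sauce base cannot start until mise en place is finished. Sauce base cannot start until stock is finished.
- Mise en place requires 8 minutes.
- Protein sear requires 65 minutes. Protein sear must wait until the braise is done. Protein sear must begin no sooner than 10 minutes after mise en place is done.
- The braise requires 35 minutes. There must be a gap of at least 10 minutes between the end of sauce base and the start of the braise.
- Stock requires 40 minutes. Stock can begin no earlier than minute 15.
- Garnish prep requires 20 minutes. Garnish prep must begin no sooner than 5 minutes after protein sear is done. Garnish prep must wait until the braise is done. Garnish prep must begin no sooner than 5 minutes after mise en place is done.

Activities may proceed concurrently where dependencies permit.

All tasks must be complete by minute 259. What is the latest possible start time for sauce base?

79

To finish by minute 259, garnish prep (duration 20) must start no later than minute 239.
Protein sear has to be done before garnish prep (must start by minute 239, minus 5-minute gap → minute 234). That means finishing by minute 234, i.e. starting by 234 − 65 = minute 169.
The braise has several dependents: protein sear (must start by minute 169); garnish prep (must start by minute 239). The earliest of those limits is minute 169, so the braise must start by 169 − 35 = minute 134.
Starch cooking must finish by minute 259; it takes 34 minutes, so it must start by 259 − 34 = minute 225.
For sauce base: the braise (must start by minute 134, minus 10-minute gap → minute 124); starch cooking (must start by minute 225, minus 15-minute gap → minute 210). The most restrictive is minute 124; with a 45-minute duration, sauce base must start by minute 79.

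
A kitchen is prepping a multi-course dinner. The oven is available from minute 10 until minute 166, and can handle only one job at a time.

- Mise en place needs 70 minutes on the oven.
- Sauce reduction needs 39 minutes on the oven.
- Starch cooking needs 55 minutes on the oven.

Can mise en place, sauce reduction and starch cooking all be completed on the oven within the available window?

The oven window is 166 − 10 = 156 minutes.
Running back to back, the jobs need 70 + 39 + 55 = 164 minutes on the oven.
Since 164 > 156, they cannot all fit.

No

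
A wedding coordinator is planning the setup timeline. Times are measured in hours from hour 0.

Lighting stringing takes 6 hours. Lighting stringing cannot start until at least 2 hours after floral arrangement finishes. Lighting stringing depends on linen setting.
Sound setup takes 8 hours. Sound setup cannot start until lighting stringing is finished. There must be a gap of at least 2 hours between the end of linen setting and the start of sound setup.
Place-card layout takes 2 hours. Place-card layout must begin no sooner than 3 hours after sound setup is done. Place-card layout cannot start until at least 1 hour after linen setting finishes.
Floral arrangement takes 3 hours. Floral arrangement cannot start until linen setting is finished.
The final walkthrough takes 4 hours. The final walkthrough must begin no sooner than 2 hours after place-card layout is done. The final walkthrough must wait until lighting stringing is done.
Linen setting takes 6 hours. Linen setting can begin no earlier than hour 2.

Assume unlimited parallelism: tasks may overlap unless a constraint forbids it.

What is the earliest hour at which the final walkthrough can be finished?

38

After its own release at hour 2, linen setting can start at hour 2 and finishes at hour 8.
Floral arrangement waits on linen setting (finishes hour 8), so it starts at hour 8 and finishes at 8 + 3 = hour 11.
Lighting stringing cannot start until floral arrangement (finishes hour 11, plus 2-hour gap → hour 13); linen setting (finishes hour 8). The controlling bound is hour 13, so lighting stringing finishes at 13 + 6 = hour 19.
Sound setup has to wait for lighting stringing (finishes hour 19); linen setting (finishes hour 8, plus 2-hour gap → hour 10). The latest of these is hour 19, so sound setup runs hour 19 to 19 + 8 = hour 27.
Place-card layout has to wait for sound setup (finishes hour 27, plus 3-hour gap → hour 30); linen setting (finishes hour 8, plus 1-hour gap → hour 9). The latest of these is hour 30, so place-card layout runs hour 30 to 30 + 2 = hour 32.
The final walkthrough needs all of place-card layout (finishes hour 32, plus 2-hour gap → hour 34); lighting stringing (finishes hour 19). That puts its earliest start at hour 34; it finishes at 34 + 4 = hour 38.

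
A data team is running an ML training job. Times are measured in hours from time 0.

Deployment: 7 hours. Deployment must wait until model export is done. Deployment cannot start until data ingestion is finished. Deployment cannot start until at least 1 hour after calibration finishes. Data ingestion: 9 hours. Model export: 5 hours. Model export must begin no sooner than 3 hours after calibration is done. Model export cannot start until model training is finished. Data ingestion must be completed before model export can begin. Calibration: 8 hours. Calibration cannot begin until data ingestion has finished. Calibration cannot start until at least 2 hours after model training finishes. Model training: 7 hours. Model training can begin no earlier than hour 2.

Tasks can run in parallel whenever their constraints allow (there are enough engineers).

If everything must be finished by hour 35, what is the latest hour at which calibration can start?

12

To finish by hour 35, deployment (duration 7) must start no later than hour 28.
Since deployment (must start by hour 28) depends on it, model export must finish by hour 28. Backing off its 5-hour duration gives a latest start of hour 23.
Calibration must finish in time for model export (must start by hour 23, minus 3-hour gap → hour 20); deployment (must start by hour 28, minus 1-hour gap → hour 27). The tightest is hour 20, so calibration must start by 20 − 8 = hour 12.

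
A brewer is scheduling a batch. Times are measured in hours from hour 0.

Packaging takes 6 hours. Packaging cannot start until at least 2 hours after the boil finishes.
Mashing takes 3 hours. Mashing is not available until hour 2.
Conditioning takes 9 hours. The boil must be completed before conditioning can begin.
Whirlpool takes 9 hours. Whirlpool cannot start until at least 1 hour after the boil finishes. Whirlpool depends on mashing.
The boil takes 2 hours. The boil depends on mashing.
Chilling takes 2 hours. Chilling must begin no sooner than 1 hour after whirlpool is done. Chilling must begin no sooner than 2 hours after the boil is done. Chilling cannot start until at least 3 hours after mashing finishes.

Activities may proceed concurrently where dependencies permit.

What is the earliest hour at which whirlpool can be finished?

Mashing cannot begin until its own release at hour 2. It runs from hour 2 to 2 + 3 = hour 5.
The boil cannot begin until mashing (finishes hour 5). It runs from hour 5 to 5 + 2 = hour 7.
Whirlpool cannot start until the boil (finishes hour 7, plus 1-hour gap → hour 8); mashing (finishes hour 5). The controlling bound is hour 8, so whirlpool finishes at 8 + 9 = hour 17.

17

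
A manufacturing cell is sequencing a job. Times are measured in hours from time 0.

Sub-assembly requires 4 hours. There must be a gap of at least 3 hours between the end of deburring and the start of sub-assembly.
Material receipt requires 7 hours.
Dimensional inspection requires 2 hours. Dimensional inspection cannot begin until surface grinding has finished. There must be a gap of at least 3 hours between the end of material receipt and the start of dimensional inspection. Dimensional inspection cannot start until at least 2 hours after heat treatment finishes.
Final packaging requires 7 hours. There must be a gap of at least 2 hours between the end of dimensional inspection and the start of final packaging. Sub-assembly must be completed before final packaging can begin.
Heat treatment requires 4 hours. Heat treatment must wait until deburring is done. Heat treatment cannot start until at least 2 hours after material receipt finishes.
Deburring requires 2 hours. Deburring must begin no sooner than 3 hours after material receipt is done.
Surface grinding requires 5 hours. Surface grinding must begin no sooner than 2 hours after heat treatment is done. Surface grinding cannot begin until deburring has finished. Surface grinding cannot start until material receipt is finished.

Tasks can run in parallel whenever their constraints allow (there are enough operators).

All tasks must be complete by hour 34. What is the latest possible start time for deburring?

10

To finish by hour 34, final packaging (duration 7) must start no later than hour 27.
Since final packaging (must start by hour 27, minus 2-hour gap → hour 25) depends on it, dimensional inspection must finish by hour 25. Backing off its 2-hour duration gives a latest start of hour 23.
Surface grinding must finish before dimensional inspection (must start by hour 23). With a 5-hour duration, surface grinding must start by 23 − 5 = hour 18.
For heat treatment: surface grinding (must start by hour 18, minus 2-hour gap → hour 16); dimensional inspection (must start by hour 23, minus 2-hour gap → hour 21). The most restrictive is hour 16; with a 4-hour duration, heat treatment must start by hour 12.
Sub-assembly has to be done before final packaging (must start by hour 27). That means finishing by hour 27, i.e. starting by 27 − 4 = hour 23.
Deburring must finish in time for heat treatment (must start by hour 12); surface grinding (must start by hour 18); sub-assembly (must start by hour 23, minus 3-hour gap → hour 20). The tightest is hour 12, so deburring must start by 12 − 2 = hour 10.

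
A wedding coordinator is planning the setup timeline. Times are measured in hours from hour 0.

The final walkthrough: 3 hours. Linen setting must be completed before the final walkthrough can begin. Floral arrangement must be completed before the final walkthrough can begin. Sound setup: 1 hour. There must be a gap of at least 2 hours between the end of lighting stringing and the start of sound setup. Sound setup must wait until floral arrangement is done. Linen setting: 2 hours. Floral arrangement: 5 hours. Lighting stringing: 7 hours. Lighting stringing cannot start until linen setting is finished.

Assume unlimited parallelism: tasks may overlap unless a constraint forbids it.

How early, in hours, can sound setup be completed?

12

Floral arrangement has no prerequisites, so it starts at hour 0 and finishes at hour 5.
Nothing blocks linen setting, so it runs from hour 0 to hour 2.
Lighting stringing waits on linen setting (finishes hour 2), so it starts at hour 2 and finishes at 2 + 7 = hour 9.
Sound setup cannot start until lighting stringing (finishes hour 9, plus 2-hour gap → hour 11); floral arrangement (finishes hour 5). The controlling bound is hour 11, so sound setup finishes at 11 + 1 = hour 12.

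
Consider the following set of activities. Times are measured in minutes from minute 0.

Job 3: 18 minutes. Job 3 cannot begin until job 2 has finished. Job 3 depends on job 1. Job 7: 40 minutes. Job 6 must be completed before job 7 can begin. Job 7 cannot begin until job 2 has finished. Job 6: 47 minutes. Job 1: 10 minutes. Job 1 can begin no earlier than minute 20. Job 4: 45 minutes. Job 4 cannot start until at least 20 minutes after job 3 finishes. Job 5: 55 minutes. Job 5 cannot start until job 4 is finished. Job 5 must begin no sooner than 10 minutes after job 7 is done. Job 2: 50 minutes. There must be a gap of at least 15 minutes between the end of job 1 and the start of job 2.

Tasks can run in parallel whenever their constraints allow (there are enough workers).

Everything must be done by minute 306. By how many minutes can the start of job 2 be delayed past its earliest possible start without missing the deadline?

Job 1 cannot begin until its own release at minute 20. It runs from minute 20 to 20 + 10 = minute 30.
After job 1 (finishes minute 30, plus 15-minute gap → minute 45), job 2 can start at minute 45 and finishes at minute 95.

Working backward from the deadline:
To finish by minute 306, job 5 (duration 55) must start no later than minute 251.
Job 4 has to be done before job 5 (must start by minute 251). That means finishing by minute 251, i.e. starting by 251 − 45 = minute 206.
Job 3 has to be done before job 4 (must start by minute 206, minus 20-minute gap → minute 186). That means finishing by minute 186, i.e. starting by 186 − 18 = minute 168.
Job 7 must finish before job 5 (must start by minute 251, minus 10-minute gap → minute 241). With a 40-minute duration, job 7 must start by 241 − 40 = minute 201.
Job 2 feeds job 3 (must start by minute 168); job 7 (must start by minute 201). Taking the minimum, job 2 must finish by minute 168 and start by 168 − 50 = minute 118.
So job 2 can start as early as minute 45 and as late as minute 118, giving 118 − 45 = 73 minutes of slack.

73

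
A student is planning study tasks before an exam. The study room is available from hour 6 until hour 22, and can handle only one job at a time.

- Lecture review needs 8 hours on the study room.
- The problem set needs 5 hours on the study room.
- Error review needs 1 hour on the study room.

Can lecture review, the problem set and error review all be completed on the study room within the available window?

Yes

The study room window is 22 − 6 = 16 hours.
Running back to back, the jobs need 8 + 5 + 1 = 14 hours on the study room.
Since 14 ≤ 16, they fit within the window.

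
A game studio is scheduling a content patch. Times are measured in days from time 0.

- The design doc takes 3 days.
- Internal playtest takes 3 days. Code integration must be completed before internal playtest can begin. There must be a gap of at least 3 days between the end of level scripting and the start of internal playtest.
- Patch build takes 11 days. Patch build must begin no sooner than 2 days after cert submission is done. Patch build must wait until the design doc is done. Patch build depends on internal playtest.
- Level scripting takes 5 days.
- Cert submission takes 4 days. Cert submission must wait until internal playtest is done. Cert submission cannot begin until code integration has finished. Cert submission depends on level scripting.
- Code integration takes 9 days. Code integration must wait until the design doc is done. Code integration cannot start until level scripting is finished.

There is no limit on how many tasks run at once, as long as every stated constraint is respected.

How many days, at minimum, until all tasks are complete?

34

Level scripting has no prerequisites, so it starts at day 0 and finishes at day 5.
Nothing blocks the design doc, so it runs from day 0 to day 3.
Code integration cannot start until the design doc (finishes day 3); level scripting (finishes day 5). The controlling bound is day 5, so code integration finishes at 5 + 9 = day 14.
Internal playtest cannot start until code integration (finishes day 14); level scripting (finishes day 5, plus 3-day gap → day 8). The controlling bound is day 14, so internal playtest finishes at 14 + 3 = day 17.
For cert submission: internal playtest (finishes day 17); code integration (finishes day 14); level scripting (finishes day 5). Taking the maximum gives a start of day 17, and it finishes at 17 + 4 = day 21.
Patch build cannot start until cert submission (finishes day 21, plus 2-day gap → day 23); the design doc (finishes day 3); internal playtest (finishes day 17). The controlling bound is day 23, so patch build finishes at 23 + 11 = day 34.
All tasks are finished once the last one completes. Finish times: The design doc at 3, Level scripting at 5, Code integration at 14, Internal playtest at 17, Cert submission at 21, Patch build at 34. The latest is day 34.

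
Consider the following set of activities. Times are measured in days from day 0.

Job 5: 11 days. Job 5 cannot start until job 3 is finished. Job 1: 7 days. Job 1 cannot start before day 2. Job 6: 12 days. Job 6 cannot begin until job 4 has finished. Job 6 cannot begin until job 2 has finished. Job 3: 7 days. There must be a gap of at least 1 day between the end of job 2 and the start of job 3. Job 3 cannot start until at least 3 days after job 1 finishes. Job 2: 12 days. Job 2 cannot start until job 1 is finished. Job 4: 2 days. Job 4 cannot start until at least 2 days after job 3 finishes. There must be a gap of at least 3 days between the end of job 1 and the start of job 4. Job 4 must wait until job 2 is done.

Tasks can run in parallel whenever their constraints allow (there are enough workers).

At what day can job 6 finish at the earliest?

45

Job 1 cannot begin until its own release at day 2. It runs from day 2 to 2 + 7 = day 9.
Job 2 cannot begin until job 1 (finishes day 9). It runs from day 9 to 9 + 12 = day 21.
Job 3 has to wait for job 2 (finishes day 21, plus 1-day gap → day 22); job 1 (finishes day 9, plus 3-day gap → day 12). The latest of these is day 22, so job 3 runs day 22 to 22 + 7 = day 29.
Job 4 cannot start until job 3 (finishes day 29, plus 2-day gap → day 31); job 1 (finishes day 9, plus 3-day gap → day 12); job 2 (finishes day 21). The controlling bound is day 31, so job 4 finishes at 31 + 2 = day 33.
Job 6 has to wait for job 4 (finishes day 33); job 2 (finishes day 21). The latest of these is day 33, so job 6 runs day 33 to 33 + 12 = day 45.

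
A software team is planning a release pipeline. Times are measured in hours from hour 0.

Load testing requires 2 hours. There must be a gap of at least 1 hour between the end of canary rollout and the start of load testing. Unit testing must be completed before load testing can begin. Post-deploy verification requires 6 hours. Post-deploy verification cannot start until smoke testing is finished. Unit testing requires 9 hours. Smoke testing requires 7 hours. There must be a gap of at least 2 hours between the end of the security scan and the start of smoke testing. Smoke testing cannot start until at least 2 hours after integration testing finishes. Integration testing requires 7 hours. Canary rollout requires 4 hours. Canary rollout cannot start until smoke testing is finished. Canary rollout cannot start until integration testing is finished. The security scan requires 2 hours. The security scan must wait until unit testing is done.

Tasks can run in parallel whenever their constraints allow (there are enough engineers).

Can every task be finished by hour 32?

Integration testing can start immediately at hour 0; it finishes at hour 7.
Unit testing has no prerequisites, so it starts at hour 0 and finishes at hour 9.
The security scan cannot begin until unit testing (finishes hour 9). It runs from hour 9 to 9 + 2 = hour 11.
Smoke testing cannot start until the security scan (finishes hour 11, plus 2-hour gap → hour 13); integration testing (finishes hour 7, plus 2-hour gap → hour 9). The controlling bound is hour 13, so smoke testing finishes at 13 + 7 = hour 20.
After smoke testing (finishes hour 20), post-deploy verification can start at hour 20 and finishes at hour 26.
For canary rollout: smoke testing (finishes hour 20); integration testing (finishes hour 7). Taking the maximum gives a start of hour 20, and it finishes at 20 + 4 = hour 24.
Load testing needs all of canary rollout (finishes hour 24, plus 1-hour gap → hour 25); unit testing (finishes hour 9). That puts its earliest start at hour 25; it finishes at 25 + 2 = hour 27.
Every task is finished by hour 27, which is no later than the deadline of 32, so the schedule is feasible.

Yes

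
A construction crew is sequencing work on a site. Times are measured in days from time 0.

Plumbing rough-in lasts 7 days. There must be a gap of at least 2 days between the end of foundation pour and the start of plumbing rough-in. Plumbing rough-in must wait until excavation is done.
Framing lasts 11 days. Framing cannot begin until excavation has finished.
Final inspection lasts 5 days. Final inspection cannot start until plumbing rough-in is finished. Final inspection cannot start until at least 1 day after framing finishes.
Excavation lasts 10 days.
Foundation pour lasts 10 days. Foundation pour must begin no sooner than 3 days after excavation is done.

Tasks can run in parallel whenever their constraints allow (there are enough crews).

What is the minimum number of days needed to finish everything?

Excavation has no prerequisites, so it starts at day 0 and finishes at day 10.
After excavation (finishes day 10), framing can start at day 10 and finishes at day 21.
After excavation (finishes day 10, plus 3-day gap → day 13), foundation pour can start at day 13 and finishes at day 23.
For plumbing rough-in: foundation pour (finishes day 23, plus 2-day gap → day 25); excavation (finishes day 10). Taking the maximum gives a start of day 25, and it finishes at 25 + 7 = day 32.
For final inspection: plumbing rough-in (finishes day 32); framing (finishes day 21, plus 1-day gap → day 22). Taking the maximum gives a start of day 32, and it finishes at 32 + 5 = day 37.
All tasks are finished once the last one completes. Finish times: Excavation at 10, Foundation pour at 23, Framing at 21, Plumbing rough-in at 32, Final inspection at 37. The latest is day 37.

37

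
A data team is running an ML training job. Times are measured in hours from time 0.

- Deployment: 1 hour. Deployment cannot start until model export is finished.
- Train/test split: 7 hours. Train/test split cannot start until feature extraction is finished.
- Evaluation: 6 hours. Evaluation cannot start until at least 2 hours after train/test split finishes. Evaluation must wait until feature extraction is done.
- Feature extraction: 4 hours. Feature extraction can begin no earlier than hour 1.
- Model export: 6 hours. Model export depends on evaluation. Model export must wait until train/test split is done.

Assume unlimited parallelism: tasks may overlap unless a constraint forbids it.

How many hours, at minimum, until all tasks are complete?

27

After its own release at hour 1, feature extraction can start at hour 1 and finishes at hour 5.
Train/test split cannot begin until feature extraction (finishes hour 5). It runs from hour 5 to 5 + 7 = hour 12.
Evaluation needs all of train/test split (finishes hour 12, plus 2-hour gap → hour 14); feature extraction (finishes hour 5). That puts its earliest start at hour 14; it finishes at 14 + 6 = hour 20.
Model export cannot start until evaluation (finishes hour 20); train/test split (finishes hour 12). The controlling bound is hour 20, so model export finishes at 20 + 6 = hour 26.
Deployment cannot begin until model export (finishes hour 26). It runs from hour 26 to 26 + 1 = hour 27.
All tasks are finished once the last one completes. Finish times: Feature extraction at 5, Train/test split at 12, Evaluation at 20, Model export at 26, Deployment at 27. The latest is hour 27.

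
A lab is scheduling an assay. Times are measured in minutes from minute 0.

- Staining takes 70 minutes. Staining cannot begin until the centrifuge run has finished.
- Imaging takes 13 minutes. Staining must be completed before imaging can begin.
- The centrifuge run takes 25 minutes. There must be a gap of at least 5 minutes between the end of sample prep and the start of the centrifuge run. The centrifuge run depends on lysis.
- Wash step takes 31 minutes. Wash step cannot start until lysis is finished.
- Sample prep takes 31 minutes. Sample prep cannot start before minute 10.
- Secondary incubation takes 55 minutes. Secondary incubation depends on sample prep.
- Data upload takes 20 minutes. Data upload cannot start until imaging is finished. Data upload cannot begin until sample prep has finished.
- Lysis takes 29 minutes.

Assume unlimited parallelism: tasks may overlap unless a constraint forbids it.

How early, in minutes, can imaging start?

Nothing blocks lysis, so it runs from minute 0 to minute 29.
Sample prep waits on its own release at minute 10, so it starts at minute 10 and finishes at 10 + 31 = minute 41.
The centrifuge run needs all of sample prep (finishes minute 41, plus 5-minute gap → minute 46); lysis (finishes minute 29). That puts its earliest start at minute 46; it finishes at 46 + 25 = minute 71.
Staining waits on the centrifuge run (finishes minute 71), so it starts at minute 71 and finishes at 71 + 70 = minute 141.
Imaging waits on staining (finishes minute 141), so the earliest it can start is minute 141.

141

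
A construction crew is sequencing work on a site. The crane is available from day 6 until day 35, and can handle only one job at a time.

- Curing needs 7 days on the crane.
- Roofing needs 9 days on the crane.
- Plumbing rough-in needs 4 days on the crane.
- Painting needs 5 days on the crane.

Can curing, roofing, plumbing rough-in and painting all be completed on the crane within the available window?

Yes

The crane window is 35 − 6 = 29 days.
Running back to back, the jobs need 7 + 9 + 4 + 5 = 25 days on the crane.
Since 25 ≤ 29, they fit within the window.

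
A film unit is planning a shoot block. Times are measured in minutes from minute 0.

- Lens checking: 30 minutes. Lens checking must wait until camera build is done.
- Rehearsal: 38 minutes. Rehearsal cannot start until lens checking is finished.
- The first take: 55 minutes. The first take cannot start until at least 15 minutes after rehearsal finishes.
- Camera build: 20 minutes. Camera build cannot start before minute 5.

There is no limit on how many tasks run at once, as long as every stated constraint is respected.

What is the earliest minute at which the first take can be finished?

163

Camera build cannot begin until its own release at minute 5. It runs from minute 5 to 5 + 20 = minute 25.
Lens checking waits on camera build (finishes minute 25), so it starts at minute 25 and finishes at 25 + 30 = minute 55.
Rehearsal cannot begin until lens checking (finishes minute 55). It runs from minute 55 to 55 + 38 = minute 93.
The first take cannot begin until rehearsal (finishes minute 93, plus 15-minute gap → minute 108). It runs from minute 108 to 108 + 55 = minute 163.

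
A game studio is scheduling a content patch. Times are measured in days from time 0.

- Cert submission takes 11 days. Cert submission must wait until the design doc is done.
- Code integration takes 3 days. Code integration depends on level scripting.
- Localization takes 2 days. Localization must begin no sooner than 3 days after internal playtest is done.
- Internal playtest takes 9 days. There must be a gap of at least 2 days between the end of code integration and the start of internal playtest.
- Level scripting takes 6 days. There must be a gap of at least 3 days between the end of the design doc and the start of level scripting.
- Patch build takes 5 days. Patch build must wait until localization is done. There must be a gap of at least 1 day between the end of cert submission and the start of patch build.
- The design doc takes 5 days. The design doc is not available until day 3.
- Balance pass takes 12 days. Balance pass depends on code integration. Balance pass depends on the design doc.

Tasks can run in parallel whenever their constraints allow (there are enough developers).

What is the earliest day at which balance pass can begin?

After its own release at day 3, the design doc can start at day 3 and finishes at day 8.
Level scripting cannot begin until the design doc (finishes day 8, plus 3-day gap → day 11). It runs from day 11 to 11 + 6 = day 17.
Code integration waits on level scripting (finishes day 17), so it starts at day 17 and finishes at 17 + 3 = day 20.
Balance pass waits on code integration (finishes day 20); the design doc (finishes day 8). The latest of these is day 20, which is the earliest balance pass can start.

20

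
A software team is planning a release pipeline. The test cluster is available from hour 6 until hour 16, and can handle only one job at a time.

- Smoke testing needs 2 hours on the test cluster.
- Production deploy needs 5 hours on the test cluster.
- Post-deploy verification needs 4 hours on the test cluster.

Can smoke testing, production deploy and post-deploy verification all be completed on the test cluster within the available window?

The test cluster window is 16 − 6 = 10 hours.
Running back to back, the jobs need 2 + 5 + 4 = 11 hours on the test cluster.
Since 11 > 10, they cannot all fit.

No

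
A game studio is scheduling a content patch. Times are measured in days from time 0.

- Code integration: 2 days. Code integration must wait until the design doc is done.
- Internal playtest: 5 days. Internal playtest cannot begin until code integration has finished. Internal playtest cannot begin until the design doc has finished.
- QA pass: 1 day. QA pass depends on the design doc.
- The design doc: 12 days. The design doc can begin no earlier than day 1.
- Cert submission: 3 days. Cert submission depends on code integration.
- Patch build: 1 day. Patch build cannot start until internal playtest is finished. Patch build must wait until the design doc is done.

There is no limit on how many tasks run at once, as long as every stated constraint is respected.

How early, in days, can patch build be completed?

21

The design doc cannot begin until its own release at day 1. It runs from day 1 to 1 + 12 = day 13.
After the design doc (finishes day 13), code integration can start at day 13 and finishes at day 15.
Internal playtest needs all of code integration (finishes day 15); the design doc (finishes day 13). That puts its earliest start at day 15; it finishes at 15 + 5 = day 20.
For patch build: internal playtest (finishes day 20); the design doc (finishes day 13). Taking the maximum gives a start of day 20, and it finishes at 20 + 1 = day 21.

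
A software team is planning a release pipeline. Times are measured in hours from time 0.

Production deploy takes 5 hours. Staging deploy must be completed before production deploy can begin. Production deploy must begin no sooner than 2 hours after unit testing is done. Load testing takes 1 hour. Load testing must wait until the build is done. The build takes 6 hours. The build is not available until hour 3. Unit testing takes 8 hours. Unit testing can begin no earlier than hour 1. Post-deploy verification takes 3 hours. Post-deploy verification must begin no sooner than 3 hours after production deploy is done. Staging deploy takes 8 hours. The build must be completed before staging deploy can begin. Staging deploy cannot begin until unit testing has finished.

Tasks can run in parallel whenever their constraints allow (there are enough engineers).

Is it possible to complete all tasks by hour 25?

After its own release at hour 1, unit testing can start at hour 1 and finishes at hour 9.
The build cannot begin until its own release at hour 3. It runs from hour 3 to 3 + 6 = hour 9.
After the build (finishes hour 9), load testing can start at hour 9 and finishes at hour 10.
Staging deploy cannot start until the build (finishes hour 9); unit testing (finishes hour 9). The controlling bound is hour 9, so staging deploy finishes at 9 + 8 = hour 17.
Production deploy cannot start until staging deploy (finishes hour 17); unit testing (finishes hour 9, plus 2-hour gap → hour 11). The controlling bound is hour 17, so production deploy finishes at 17 + 5 = hour 22.
Post-deploy verification cannot begin until production deploy (finishes hour 22, plus 3-hour gap → hour 25). It runs from hour 25 to 25 + 3 = hour 28.
The earliest everything can be done is hour 28, which is after the deadline of 25, so it is not possible.

No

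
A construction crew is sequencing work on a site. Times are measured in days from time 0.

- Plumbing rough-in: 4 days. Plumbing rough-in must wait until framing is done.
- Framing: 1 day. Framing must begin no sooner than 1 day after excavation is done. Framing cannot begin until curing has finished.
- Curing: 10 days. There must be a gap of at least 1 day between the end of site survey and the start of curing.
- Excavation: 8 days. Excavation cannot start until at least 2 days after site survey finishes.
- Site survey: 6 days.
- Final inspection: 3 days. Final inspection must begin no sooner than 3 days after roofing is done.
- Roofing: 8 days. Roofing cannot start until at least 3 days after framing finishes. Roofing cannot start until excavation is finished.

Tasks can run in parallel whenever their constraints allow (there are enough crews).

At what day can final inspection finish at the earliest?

35

Site survey has no prerequisites, so it starts at day 0 and finishes at day 6.
After site survey (finishes day 6, plus 1-day gap → day 7), curing can start at day 7 and finishes at day 17.
Excavation waits on site survey (finishes day 6, plus 2-day gap → day 8), so it starts at day 8 and finishes at 8 + 8 = day 16.
Framing needs all of excavation (finishes day 16, plus 1-day gap → day 17); curing (finishes day 17). That puts its earliest start at day 17; it finishes at 17 + 1 = day 18.
For roofing: framing (finishes day 18, plus 3-day gap → day 21); excavation (finishes day 16). Taking the maximum gives a start of day 21, and it finishes at 21 + 8 = day 29.
Final inspection waits on roofing (finishes day 29, plus 3-day gap → day 32), so it starts at day 32 and finishes at 32 + 3 = day 35.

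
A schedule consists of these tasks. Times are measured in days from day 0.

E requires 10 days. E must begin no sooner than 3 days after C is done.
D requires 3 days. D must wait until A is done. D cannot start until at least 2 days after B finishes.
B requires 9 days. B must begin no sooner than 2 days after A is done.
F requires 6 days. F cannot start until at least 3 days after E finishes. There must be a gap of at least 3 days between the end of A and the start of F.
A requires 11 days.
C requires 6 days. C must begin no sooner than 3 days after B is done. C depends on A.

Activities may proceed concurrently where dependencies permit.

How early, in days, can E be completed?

44

Nothing blocks A, so it runs from day 0 to day 11.
After A (finishes day 11, plus 2-day gap → day 13), B can start at day 13 and finishes at day 22.
C has to wait for B (finishes day 22, plus 3-day gap → day 25); A (finishes day 11). The latest of these is day 25, so C runs day 25 to 25 + 6 = day 31.
E cannot begin until C (finishes day 31, plus 3-day gap → day 34). It runs from day 34 to 34 + 10 = day 44.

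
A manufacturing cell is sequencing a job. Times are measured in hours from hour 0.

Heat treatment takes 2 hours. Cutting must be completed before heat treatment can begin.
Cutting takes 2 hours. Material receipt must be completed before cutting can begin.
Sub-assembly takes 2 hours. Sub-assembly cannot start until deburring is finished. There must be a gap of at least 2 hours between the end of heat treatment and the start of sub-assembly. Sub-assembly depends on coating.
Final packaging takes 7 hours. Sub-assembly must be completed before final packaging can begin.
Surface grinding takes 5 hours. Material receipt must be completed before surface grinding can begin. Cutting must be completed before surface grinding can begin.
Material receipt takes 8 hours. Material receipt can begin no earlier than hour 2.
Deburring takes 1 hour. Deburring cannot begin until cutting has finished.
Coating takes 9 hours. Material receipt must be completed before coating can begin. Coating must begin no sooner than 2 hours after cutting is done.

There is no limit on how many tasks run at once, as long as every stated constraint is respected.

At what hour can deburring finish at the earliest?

Material receipt waits on its own release at hour 2, so it starts at hour 2 and finishes at 2 + 8 = hour 10.
Cutting waits on material receipt (finishes hour 10), so it starts at hour 10 and finishes at 10 + 2 = hour 12.
After cutting (finishes hour 12), deburring can start at hour 12 and finishes at hour 13.

13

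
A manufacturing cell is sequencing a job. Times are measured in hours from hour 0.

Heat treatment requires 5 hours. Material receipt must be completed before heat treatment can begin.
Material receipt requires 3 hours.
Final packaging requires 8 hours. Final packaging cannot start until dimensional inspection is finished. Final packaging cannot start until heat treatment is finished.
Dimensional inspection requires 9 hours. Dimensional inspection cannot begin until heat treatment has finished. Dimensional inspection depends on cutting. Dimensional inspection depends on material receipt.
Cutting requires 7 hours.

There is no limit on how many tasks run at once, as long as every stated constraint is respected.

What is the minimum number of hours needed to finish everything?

Cutting can start immediately at hour 0; it finishes at hour 7.
Material receipt has no prerequisites, so it starts at hour 0 and finishes at hour 3.
Heat treatment cannot begin until material receipt (finishes hour 3). It runs from hour 3 to 3 + 5 = hour 8.
For dimensional inspection: heat treatment (finishes hour 8); cutting (finishes hour 7); material receipt (finishes hour 3). Taking the maximum gives a start of hour 8, and it finishes at 8 + 9 = hour 17.
For final packaging: dimensional inspection (finishes hour 17); heat treatment (finishes hour 8). Taking the maximum gives a start of hour 17, and it finishes at 17 + 8 = hour 25.
All tasks are finished once the last one completes. Finish times: Material receipt at 3, Cutting at 7, Heat treatment at 8, Dimensional inspection at 17, Final packaging at 25. The latest is hour 25.

25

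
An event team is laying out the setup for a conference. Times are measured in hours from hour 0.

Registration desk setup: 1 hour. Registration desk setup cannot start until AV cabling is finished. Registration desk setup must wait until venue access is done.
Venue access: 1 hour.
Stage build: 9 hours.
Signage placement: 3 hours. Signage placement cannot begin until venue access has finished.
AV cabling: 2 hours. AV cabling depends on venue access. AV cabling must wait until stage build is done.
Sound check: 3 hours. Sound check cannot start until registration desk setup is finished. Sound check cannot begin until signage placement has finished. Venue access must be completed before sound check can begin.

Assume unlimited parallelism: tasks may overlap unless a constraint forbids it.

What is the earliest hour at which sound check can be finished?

15

Stage build can start immediately at hour 0; it finishes at hour 9.
Nothing blocks venue access, so it runs from hour 0 to hour 1.
Signage placement cannot begin until venue access (finishes hour 1). It runs from hour 1 to 1 + 3 = hour 4.
For AV cabling: venue access (finishes hour 1); stage build (finishes hour 9). Taking the maximum gives a start of hour 9, and it finishes at 9 + 2 = hour 11.
Registration desk setup has to wait for AV cabling (finishes hour 11); venue access (finishes hour 1). The latest of these is hour 11, so registration desk setup runs hour 11 to 11 + 1 = hour 12.
Sound check has to wait for registration desk setup (finishes hour 12); signage placement (finishes hour 4); venue access (finishes hour 1). The latest of these is hour 12, so sound check runs hour 12 to 12 + 3 = hour 15.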